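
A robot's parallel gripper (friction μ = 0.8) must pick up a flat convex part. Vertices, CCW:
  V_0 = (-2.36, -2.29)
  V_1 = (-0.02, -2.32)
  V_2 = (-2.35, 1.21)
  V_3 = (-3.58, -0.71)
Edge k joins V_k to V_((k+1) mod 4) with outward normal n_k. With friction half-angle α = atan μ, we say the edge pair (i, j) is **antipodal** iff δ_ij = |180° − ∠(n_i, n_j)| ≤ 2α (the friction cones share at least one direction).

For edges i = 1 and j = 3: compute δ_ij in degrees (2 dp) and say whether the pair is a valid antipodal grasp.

α = atan 0.8 = 38.66°;  2α = 77.32°
edge 1: e_1 = (-2.33, +3.53);  n_1 = (+0.8346, +0.5509)
edge 3: e_3 = (+1.22, -1.58);  n_3 = (-0.7915, -0.6112)
∠(n_1, n_3) = 175.75°
δ = |180° − 175.75°| = 4.25°
4.25° ≤ 2α = 77.32°  →  valid

δ = 4.25°, valid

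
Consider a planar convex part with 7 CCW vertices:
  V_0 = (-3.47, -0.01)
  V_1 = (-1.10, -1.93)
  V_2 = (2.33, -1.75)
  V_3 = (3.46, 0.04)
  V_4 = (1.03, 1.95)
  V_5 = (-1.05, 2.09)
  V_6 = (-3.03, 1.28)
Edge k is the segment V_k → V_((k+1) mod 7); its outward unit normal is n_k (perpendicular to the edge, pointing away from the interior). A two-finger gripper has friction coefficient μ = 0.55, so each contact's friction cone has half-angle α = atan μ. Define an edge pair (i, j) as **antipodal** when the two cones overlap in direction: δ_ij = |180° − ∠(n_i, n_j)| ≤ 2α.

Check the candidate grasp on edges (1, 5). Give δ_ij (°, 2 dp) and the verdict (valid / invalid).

δ = 19.25°, valid

α = atan 0.55 = 28.81°;  2α = 57.62°
edge 1: e_1 = (+3.43, +0.18);  n_1 = (+0.0524, -0.9986)
edge 5: e_5 = (-1.98, -0.81);  n_5 = (-0.3786, +0.9255)
∠(n_1, n_5) = 160.75°
δ = |180° − 160.75°| = 19.25°
19.25° ≤ 2α = 57.62°  →  valid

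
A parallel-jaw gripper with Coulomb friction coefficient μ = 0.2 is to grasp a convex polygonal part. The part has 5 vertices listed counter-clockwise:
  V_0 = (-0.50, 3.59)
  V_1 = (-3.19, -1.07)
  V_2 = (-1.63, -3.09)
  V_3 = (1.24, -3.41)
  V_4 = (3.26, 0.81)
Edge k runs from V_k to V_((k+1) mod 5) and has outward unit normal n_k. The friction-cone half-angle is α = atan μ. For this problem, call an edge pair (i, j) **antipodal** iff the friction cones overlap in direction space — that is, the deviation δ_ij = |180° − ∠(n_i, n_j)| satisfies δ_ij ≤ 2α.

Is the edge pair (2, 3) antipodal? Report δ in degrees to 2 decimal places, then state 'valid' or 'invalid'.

δ = 109.22°, invalid

α = atan 0.2 = 11.31°;  2α = 22.62°
edge 2: e_2 = (+2.87, -0.32);  n_2 = (-0.1108, -0.9938)
edge 3: e_3 = (+2.02, +4.22);  n_3 = (+0.9020, -0.4318)
∠(n_2, n_3) = 70.78°
δ = |180° − 70.78°| = 109.22°
109.22° > 2α = 22.62°  →  invalid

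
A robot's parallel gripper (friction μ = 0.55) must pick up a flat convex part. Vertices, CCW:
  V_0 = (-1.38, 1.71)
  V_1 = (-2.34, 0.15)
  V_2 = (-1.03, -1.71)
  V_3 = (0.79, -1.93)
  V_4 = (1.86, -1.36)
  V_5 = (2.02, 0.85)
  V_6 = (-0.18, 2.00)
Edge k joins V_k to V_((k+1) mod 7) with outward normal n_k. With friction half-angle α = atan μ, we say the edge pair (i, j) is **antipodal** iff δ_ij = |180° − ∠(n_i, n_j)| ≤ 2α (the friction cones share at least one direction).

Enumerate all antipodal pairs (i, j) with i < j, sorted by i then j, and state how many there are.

count = 8; pairs: (0,3), (0,4), (1,4), (1,5), (2,5), (2,6), (3,5), (3,6)

α = atan 0.55 = 28.81°;  2α = 57.62°
n_0 = (-0.8517, +0.5241)
n_1 = (-0.8176, -0.5758)
n_2 = (-0.1200, -0.9928)
n_3 = (+0.4702, -0.8826)
n_4 = (+0.9974, -0.0722)
n_5 = (+0.4633, +0.8862)
n_6 = (-0.2349, +0.9720)
  (0,1): δ = 113.24°  ·
  (0,2): δ = 65.28°  ·
  (0,3): δ = 30.35°  ✓
  (0,4): δ = 27.47°  ✓
  (0,5): δ = 94.01°  ·
  (0,6): δ = 135.19°  ·
  (1,2): δ = 132.05°  ·
  (1,3): δ = 97.11°  ·
  (1,4): δ = 39.30°  ✓
  (1,5): δ = 27.25°  ✓
  (1,6): δ = 68.43°  ·
  (2,3): δ = 145.06°  ·
  (2,4): δ = 87.25°  ·
  (2,5): δ = 20.70°  ✓
  (2,6): δ = 20.48°  ✓
  (3,4): δ = 122.19°  ·
  (3,5): δ = 55.64°  ✓
  (3,6): δ = 14.46°  ✓
  (4,5): δ = 113.46°  ·
  (4,6): δ = 72.27°  ·
  (5,6): δ = 138.82°  ·
antipodal pairs: 8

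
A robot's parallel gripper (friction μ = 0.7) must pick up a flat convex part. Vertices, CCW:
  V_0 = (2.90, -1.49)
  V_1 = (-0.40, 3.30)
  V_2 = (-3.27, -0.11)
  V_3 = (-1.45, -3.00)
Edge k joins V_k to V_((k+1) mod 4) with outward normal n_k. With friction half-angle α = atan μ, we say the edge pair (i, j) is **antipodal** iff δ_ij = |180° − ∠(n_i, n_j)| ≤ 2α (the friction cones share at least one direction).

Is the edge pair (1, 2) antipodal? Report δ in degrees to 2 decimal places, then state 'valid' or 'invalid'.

α = atan 0.7 = 34.99°;  2α = 69.98°
edge 1: e_1 = (-2.87, -3.41);  n_1 = (-0.7651, +0.6439)
edge 2: e_2 = (+1.82, -2.89);  n_2 = (-0.8462, -0.5329)
∠(n_1, n_2) = 72.29°
δ = |180° − 72.29°| = 107.71°
107.71° > 2α = 69.98°  →  invalid

δ = 107.71°, invalid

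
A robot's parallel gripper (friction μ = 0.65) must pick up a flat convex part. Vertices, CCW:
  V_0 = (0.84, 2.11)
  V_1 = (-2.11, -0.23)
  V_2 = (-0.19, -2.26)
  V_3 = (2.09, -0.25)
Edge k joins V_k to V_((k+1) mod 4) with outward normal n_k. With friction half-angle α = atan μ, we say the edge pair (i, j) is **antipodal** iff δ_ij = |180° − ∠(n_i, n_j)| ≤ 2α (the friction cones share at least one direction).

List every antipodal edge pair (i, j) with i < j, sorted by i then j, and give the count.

α = atan 0.65 = 33.02°;  2α = 66.05°
n_0 = (-0.6215, +0.7835)
n_1 = (-0.7265, -0.6871)
n_2 = (+0.6613, -0.7501)
n_3 = (+0.8837, +0.4681)
  (0,1): δ = 85.02°  ·
  (0,2): δ = 2.98°  ✓
  (0,3): δ = 79.49°  ·
  (1,2): δ = 92.01°  ·
  (1,3): δ = 15.50°  ✓
  (2,3): δ = 103.49°  ·
antipodal pairs: 2

count = 2; pairs: (0,2), (1,3)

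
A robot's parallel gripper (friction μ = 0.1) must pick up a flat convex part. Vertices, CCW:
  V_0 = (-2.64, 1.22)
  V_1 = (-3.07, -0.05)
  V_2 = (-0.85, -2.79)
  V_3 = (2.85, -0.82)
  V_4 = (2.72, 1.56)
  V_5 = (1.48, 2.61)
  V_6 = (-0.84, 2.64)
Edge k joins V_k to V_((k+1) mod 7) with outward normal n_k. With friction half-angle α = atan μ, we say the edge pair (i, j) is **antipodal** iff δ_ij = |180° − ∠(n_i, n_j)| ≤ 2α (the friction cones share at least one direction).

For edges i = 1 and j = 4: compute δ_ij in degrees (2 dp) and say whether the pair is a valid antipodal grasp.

α = atan 0.1 = 5.71°;  2α = 11.42°
edge 1: e_1 = (+2.22, -2.74);  n_1 = (-0.7770, -0.6295)
edge 4: e_4 = (-1.24, +1.05);  n_4 = (+0.6462, +0.7632)
∠(n_1, n_4) = 169.27°
δ = |180° − 169.27°| = 10.73°
10.73° ≤ 2α = 11.42°  →  valid

δ = 10.73°, valid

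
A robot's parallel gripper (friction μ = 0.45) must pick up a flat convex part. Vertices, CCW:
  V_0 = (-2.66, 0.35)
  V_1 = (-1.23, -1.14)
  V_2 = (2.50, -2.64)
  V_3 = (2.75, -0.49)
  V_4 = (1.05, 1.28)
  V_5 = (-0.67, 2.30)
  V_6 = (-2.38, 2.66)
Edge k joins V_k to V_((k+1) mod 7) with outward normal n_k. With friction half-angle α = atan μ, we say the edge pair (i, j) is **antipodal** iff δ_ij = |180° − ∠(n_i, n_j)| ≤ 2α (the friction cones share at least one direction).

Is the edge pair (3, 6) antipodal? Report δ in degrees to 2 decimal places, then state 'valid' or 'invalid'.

δ = 50.76°, invalid

α = atan 0.45 = 24.23°;  2α = 48.46°
edge 3: e_3 = (-1.70, +1.77);  n_3 = (+0.7212, +0.6927)
edge 6: e_6 = (-0.28, -2.31);  n_6 = (-0.9927, +0.1203)
∠(n_3, n_6) = 129.24°
δ = |180° − 129.24°| = 50.76°
50.76° > 2α = 48.46°  →  invalid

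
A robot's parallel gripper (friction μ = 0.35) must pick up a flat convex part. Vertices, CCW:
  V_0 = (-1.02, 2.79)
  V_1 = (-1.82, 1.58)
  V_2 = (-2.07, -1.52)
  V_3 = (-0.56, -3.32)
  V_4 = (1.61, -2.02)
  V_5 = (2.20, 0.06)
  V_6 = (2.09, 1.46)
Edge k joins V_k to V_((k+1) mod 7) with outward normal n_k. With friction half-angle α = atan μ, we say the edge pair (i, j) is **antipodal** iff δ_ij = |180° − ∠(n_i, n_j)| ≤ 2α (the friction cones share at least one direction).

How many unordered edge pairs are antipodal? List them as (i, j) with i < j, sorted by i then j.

count = 7; pairs: (0,3), (0,4), (0,5), (1,4), (1,5), (2,5), (2,6)

α = atan 0.35 = 19.29°;  2α = 38.58°
n_0 = (-0.8342, +0.5515)
n_1 = (-0.9968, +0.0804)
n_2 = (-0.7661, -0.6427)
n_3 = (+0.5139, -0.8578)
n_4 = (+0.9620, -0.2729)
n_5 = (+0.9969, +0.0783)
n_6 = (+0.3932, +0.9195)
  (0,1): δ = 151.14°  ·
  (0,2): δ = 106.54°  ·
  (0,3): δ = 25.60°  ✓
  (0,4): δ = 17.63°  ✓
  (0,5): δ = 37.96°  ✓
  (0,6): δ = 100.32°  ·
  (1,2): δ = 135.40°  ·
  (1,3): δ = 54.46°  ·
  (1,4): δ = 11.23°  ✓
  (1,5): δ = 9.10°  ✓
  (1,6): δ = 71.46°  ·
  (2,3): δ = 99.07°  ·
  (2,4): δ = 55.83°  ·
  (2,5): δ = 35.50°  ✓
  (2,6): δ = 26.85°  ✓
  (3,4): δ = 136.76°  ·
  (3,5): δ = 116.43°  ·
  (3,6): δ = 54.08°  ·
  (4,5): δ = 159.67°  ·
  (4,6): δ = 97.32°  ·
  (5,6): δ = 117.65°  ·
antipodal pairs: 7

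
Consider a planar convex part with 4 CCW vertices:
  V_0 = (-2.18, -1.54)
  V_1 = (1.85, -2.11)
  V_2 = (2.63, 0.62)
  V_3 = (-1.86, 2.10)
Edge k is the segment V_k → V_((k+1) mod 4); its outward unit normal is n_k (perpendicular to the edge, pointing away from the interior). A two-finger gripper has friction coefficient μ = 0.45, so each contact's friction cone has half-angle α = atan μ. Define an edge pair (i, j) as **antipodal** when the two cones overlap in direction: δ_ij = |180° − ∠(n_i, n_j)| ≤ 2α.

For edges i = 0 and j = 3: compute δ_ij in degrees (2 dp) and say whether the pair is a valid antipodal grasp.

α = atan 0.45 = 24.23°;  2α = 48.46°
edge 0: e_0 = (+4.03, -0.57);  n_0 = (-0.1400, -0.9901)
edge 3: e_3 = (-0.32, -3.64);  n_3 = (-0.9962, +0.0876)
∠(n_0, n_3) = 86.97°
δ = |180° − 86.97°| = 93.03°
93.03° > 2α = 48.46°  →  invalid

δ = 93.03°, invalid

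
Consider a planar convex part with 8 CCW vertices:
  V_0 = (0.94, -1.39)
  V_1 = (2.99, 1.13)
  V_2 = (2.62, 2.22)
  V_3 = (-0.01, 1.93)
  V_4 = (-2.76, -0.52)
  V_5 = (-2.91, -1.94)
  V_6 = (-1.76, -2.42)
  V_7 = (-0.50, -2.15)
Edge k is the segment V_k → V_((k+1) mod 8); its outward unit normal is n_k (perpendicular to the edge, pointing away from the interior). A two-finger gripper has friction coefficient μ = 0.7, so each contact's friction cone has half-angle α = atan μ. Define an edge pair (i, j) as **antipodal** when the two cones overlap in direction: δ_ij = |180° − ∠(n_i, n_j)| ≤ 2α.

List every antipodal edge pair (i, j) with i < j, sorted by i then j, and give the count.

count = 13; pairs: (0,2), (0,3), (0,4), (1,3), (1,4), (1,5), (2,5), (2,6), (2,7), (3,5), (3,6), (3,7), (4,7)

α = atan 0.7 = 34.99°;  2α = 69.98°
n_0 = (+0.7757, -0.6311)
n_1 = (+0.9469, +0.3214)
n_2 = (-0.1096, +0.9940)
n_3 = (-0.6652, +0.7467)
n_4 = (-0.9945, +0.1050)
n_5 = (-0.3852, -0.9228)
n_6 = (+0.2095, -0.9778)
n_7 = (+0.4668, -0.8844)
  (0,1): δ = 122.12°  ·
  (0,2): δ = 44.58°  ✓
  (0,3): δ = 9.17°  ✓
  (0,4): δ = 33.10°  ✓
  (0,5): δ = 106.47°  ·
  (0,6): δ = 141.22°  ·
  (0,7): δ = 156.95°  ·
  (1,2): δ = 102.46°  ·
  (1,3): δ = 67.05°  ✓
  (1,4): δ = 24.78°  ✓
  (1,5): δ = 48.60°  ✓
  (1,6): δ = 83.34°  ·
  (1,7): δ = 99.07°  ·
  (2,3): δ = 144.59°  ·
  (2,4): δ = 102.32°  ·
  (2,5): δ = 28.95°  ✓
  (2,6): δ = 5.80°  ✓
  (2,7): δ = 21.53°  ✓
  (3,4): δ = 137.73°  ·
  (3,5): δ = 64.35°  ✓
  (3,6): δ = 29.60°  ✓
  (3,7): δ = 13.87°  ✓
  (4,5): δ = 106.63°  ·
  (4,6): δ = 71.88°  ·
  (4,7): δ = 56.15°  ✓
  (5,6): δ = 145.25°  ·
  (5,7): δ = 129.52°  ·
  (6,7): δ = 164.27°  ·
antipodal pairs: 13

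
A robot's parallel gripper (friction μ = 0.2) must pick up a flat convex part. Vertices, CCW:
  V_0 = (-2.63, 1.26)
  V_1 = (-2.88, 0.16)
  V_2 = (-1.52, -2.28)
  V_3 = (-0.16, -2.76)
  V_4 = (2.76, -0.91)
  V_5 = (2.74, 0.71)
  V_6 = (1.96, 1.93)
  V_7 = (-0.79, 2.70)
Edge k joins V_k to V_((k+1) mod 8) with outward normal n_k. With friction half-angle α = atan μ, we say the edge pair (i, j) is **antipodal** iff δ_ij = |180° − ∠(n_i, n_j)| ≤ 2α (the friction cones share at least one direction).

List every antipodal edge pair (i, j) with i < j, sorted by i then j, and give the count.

count = 4; pairs: (0,4), (1,5), (2,6), (3,7)

α = atan 0.2 = 11.31°;  2α = 22.62°
n_0 = (-0.9751, +0.2216)
n_1 = (-0.8735, -0.4869)
n_2 = (-0.3328, -0.9430)
n_3 = (+0.5352, -0.8447)
n_4 = (+0.9999, +0.0123)
n_5 = (+0.8425, +0.5387)
n_6 = (+0.2696, +0.9630)
n_7 = (-0.6163, +0.7875)
  (0,1): δ = 138.06°  ·
  (0,2): δ = 96.64°  ·
  (0,3): δ = 44.84°  ·
  (0,4): δ = 13.51°  ✓
  (0,5): δ = 45.40°  ·
  (0,6): δ = 87.16°  ·
  (0,7): δ = 140.85°  ·
  (1,2): δ = 138.57°  ·
  (1,3): δ = 86.78°  ·
  (1,4): δ = 28.43°  ·
  (1,5): δ = 3.46°  ✓
  (1,6): δ = 45.22°  ·
  (1,7): δ = 98.91°  ·
  (2,3): δ = 128.20°  ·
  (2,4): δ = 69.85°  ·
  (2,5): δ = 37.97°  ·
  (2,6): δ = 3.80°  ✓
  (2,7): δ = 57.49°  ·
  (3,4): δ = 121.65°  ·
  (3,5): δ = 89.76°  ·
  (3,6): δ = 48.00°  ·
  (3,7): δ = 5.69°  ✓
  (4,5): δ = 148.11°  ·
  (4,6): δ = 106.35°  ·
  (4,7): δ = 52.66°  ·
  (5,6): δ = 138.23°  ·
  (5,7): δ = 84.55°  ·
  (6,7): δ = 126.31°  ·
antipodal pairs: 4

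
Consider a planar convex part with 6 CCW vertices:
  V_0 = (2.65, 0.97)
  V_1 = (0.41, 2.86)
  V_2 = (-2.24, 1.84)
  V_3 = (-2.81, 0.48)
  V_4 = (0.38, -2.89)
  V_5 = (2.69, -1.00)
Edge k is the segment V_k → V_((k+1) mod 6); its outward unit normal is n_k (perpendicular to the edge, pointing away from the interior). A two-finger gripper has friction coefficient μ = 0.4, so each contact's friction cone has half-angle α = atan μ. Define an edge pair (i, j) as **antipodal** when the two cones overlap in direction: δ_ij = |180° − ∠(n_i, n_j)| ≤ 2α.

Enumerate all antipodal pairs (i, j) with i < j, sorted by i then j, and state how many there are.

count = 5; pairs: (0,3), (1,4), (2,4), (2,5), (3,5)

α = atan 0.4 = 21.80°;  2α = 43.60°
n_0 = (+0.6449, +0.7643)
n_1 = (-0.3592, +0.9333)
n_2 = (-0.9223, +0.3865)
n_3 = (-0.7262, -0.6874)
n_4 = (+0.6332, -0.7740)
n_5 = (+0.9998, +0.0203)
  (0,1): δ = 118.79°  ·
  (0,2): δ = 72.58°  ·
  (0,3): δ = 6.42°  ✓
  (0,4): δ = 79.45°  ·
  (0,5): δ = 131.32°  ·
  (1,2): δ = 133.79°  ·
  (1,3): δ = 67.62°  ·
  (1,4): δ = 18.24°  ✓
  (1,5): δ = 70.11°  ·
  (2,3): δ = 113.83°  ·
  (2,4): δ = 27.97°  ✓
  (2,5): δ = 23.90°  ✓
  (3,4): δ = 94.14°  ·
  (3,5): δ = 42.27°  ✓
  (4,5): δ = 128.13°  ·
antipodal pairs: 5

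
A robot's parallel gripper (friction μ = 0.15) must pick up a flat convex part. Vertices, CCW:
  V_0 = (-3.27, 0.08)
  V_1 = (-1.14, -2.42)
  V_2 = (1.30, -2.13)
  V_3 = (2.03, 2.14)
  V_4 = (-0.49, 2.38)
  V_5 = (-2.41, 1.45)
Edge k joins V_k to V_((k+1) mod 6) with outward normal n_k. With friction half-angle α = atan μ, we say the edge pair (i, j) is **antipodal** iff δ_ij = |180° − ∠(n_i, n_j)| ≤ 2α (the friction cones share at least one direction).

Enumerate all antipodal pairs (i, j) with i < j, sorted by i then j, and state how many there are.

α = atan 0.15 = 8.53°;  2α = 17.06°
n_0 = (-0.7612, -0.6485)
n_1 = (+0.1180, -0.9930)
n_2 = (+0.9857, -0.1685)
n_3 = (+0.0948, +0.9955)
n_4 = (-0.4359, +0.9000)
n_5 = (-0.8470, +0.5317)
  (0,1): δ = 123.65°  ·
  (0,2): δ = 50.13°  ·
  (0,3): δ = 44.13°  ·
  (0,4): δ = 75.41°  ·
  (0,5): δ = 107.45°  ·
  (1,2): δ = 106.48°  ·
  (1,3): δ = 12.22°  ✓
  (1,4): δ = 19.07°  ·
  (1,5): δ = 51.10°  ·
  (2,3): δ = 85.74°  ·
  (2,4): δ = 54.45°  ·
  (2,5): δ = 22.42°  ·
  (3,4): δ = 148.72°  ·
  (3,5): δ = 116.68°  ·
  (4,5): δ = 147.96°  ·
antipodal pairs: 1

count = 1; pairs: (1,3)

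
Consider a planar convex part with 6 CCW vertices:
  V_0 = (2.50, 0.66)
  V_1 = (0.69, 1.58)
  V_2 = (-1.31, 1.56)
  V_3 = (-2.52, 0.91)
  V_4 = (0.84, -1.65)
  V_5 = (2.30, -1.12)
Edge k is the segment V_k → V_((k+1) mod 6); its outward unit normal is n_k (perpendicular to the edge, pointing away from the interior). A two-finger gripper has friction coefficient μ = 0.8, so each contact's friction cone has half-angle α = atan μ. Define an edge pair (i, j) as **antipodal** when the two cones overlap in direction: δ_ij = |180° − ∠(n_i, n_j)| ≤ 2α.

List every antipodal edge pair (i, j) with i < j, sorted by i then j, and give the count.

α = atan 0.8 = 38.66°;  2α = 77.32°
n_0 = (+0.4531, +0.8915)
n_1 = (-0.0100, +1.0000)
n_2 = (-0.4732, +0.8809)
n_3 = (-0.6060, -0.7954)
n_4 = (+0.3412, -0.9400)
n_5 = (+0.9937, -0.1117)
  (0,1): δ = 152.48°  ·
  (0,2): δ = 124.81°  ·
  (0,3): δ = 10.36°  ✓
  (0,4): δ = 46.90°  ✓
  (0,5): δ = 110.53°  ·
  (1,2): δ = 152.33°  ·
  (1,3): δ = 37.88°  ✓
  (1,4): δ = 19.38°  ✓
  (1,5): δ = 83.02°  ·
  (2,3): δ = 65.55°  ✓
  (2,4): δ = 8.29°  ✓
  (2,5): δ = 55.34°  ✓
  (3,4): δ = 122.74°  ·
  (3,5): δ = 59.11°  ✓
  (4,5): δ = 116.36°  ·
antipodal pairs: 8

count = 8; pairs: (0,3), (0,4), (1,3), (1,4), (2,3), (2,4), (2,5), (3,5)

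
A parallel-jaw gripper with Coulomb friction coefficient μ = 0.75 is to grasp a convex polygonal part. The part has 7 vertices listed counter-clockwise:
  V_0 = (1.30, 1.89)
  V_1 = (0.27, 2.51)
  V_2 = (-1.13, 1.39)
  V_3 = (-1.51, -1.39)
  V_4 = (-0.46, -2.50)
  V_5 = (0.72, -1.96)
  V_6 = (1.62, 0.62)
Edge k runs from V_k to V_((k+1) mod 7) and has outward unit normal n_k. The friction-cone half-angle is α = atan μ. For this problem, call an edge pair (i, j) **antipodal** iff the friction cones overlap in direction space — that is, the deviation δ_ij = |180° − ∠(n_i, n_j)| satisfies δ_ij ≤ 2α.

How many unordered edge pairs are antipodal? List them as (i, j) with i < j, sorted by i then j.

count = 11; pairs: (0,2), (0,3), (0,4), (1,4), (1,5), (1,6), (2,4), (2,5), (2,6), (3,5), (3,6)

α = atan 0.75 = 36.87°;  2α = 73.74°
n_0 = (+0.5157, +0.8568)
n_1 = (-0.6247, +0.7809)
n_2 = (-0.9908, +0.1354)
n_3 = (-0.7265, -0.6872)
n_4 = (+0.4161, -0.9093)
n_5 = (+0.9442, -0.3294)
n_6 = (+0.9697, +0.2443)
  (0,1): δ = 110.29°  ·
  (0,2): δ = 66.74°  ✓
  (0,3): δ = 15.55°  ✓
  (0,4): δ = 55.64°  ✓
  (0,5): δ = 101.81°  ·
  (0,6): δ = 135.19°  ·
  (1,2): δ = 136.44°  ·
  (1,3): δ = 85.25°  ·
  (1,4): δ = 14.07°  ✓
  (1,5): δ = 32.11°  ✓
  (1,6): δ = 65.48°  ✓
  (2,3): δ = 128.81°  ·
  (2,4): δ = 57.63°  ✓
  (2,5): δ = 11.45°  ✓
  (2,6): δ = 21.93°  ✓
  (3,4): δ = 108.82°  ·
  (3,5): δ = 62.64°  ✓
  (3,6): δ = 29.27°  ✓
  (4,5): δ = 133.82°  ·
  (4,6): δ = 100.45°  ·
  (5,6): δ = 146.63°  ·
antipodal pairs: 11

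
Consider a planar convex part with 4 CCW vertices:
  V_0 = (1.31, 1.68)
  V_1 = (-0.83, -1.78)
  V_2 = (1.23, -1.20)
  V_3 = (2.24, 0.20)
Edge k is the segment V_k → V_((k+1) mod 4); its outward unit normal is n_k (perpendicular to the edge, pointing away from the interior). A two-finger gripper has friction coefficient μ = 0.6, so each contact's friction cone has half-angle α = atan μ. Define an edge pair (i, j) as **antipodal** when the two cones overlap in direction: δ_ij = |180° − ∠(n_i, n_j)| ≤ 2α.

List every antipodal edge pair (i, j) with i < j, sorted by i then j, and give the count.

α = atan 0.6 = 30.96°;  2α = 61.93°
n_0 = (-0.8505, +0.5260)
n_1 = (+0.2710, -0.9626)
n_2 = (+0.8110, -0.5851)
n_3 = (+0.8467, +0.5321)
  (0,1): δ = 42.54°  ✓
  (0,2): δ = 4.07°  ✓
  (0,3): δ = 63.88°  ·
  (1,2): δ = 141.53°  ·
  (1,3): δ = 73.58°  ·
  (2,3): δ = 112.05°  ·
antipodal pairs: 2

count = 2; pairs: (0,1), (0,2)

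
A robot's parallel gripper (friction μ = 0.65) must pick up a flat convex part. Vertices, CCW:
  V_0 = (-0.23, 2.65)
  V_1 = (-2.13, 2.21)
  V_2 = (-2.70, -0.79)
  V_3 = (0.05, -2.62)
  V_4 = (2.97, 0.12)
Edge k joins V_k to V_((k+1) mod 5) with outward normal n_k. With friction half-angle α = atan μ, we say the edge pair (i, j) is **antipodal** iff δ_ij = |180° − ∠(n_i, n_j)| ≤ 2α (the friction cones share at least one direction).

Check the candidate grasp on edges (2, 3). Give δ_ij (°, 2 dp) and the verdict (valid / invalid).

δ = 103.18°, invalid

α = atan 0.65 = 33.02°;  2α = 66.05°
edge 2: e_2 = (+2.75, -1.83);  n_2 = (-0.5540, -0.8325)
edge 3: e_3 = (+2.92, +2.74);  n_3 = (+0.6843, -0.7292)
∠(n_2, n_3) = 76.82°
δ = |180° − 76.82°| = 103.18°
103.18° > 2α = 66.05°  →  invalid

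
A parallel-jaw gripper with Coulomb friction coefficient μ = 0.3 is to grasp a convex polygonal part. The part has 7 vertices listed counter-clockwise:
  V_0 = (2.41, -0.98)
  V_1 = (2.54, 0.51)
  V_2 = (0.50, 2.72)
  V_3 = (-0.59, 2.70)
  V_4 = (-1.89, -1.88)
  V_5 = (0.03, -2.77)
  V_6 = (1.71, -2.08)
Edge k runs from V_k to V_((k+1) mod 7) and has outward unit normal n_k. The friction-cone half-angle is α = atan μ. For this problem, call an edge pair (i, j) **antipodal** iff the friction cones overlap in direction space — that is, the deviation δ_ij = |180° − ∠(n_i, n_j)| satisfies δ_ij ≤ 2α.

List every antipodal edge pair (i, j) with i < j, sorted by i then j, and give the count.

α = atan 0.3 = 16.70°;  2α = 33.40°
n_0 = (+0.9962, -0.0869)
n_1 = (+0.7348, +0.6783)
n_2 = (-0.0183, +0.9998)
n_3 = (-0.9620, +0.2731)
n_4 = (-0.4206, -0.9073)
n_5 = (+0.3799, -0.9250)
n_6 = (+0.8437, -0.5369)
  (0,1): δ = 132.30°  ·
  (0,2): δ = 83.96°  ·
  (0,3): δ = 10.86°  ✓
  (0,4): δ = 70.12°  ·
  (0,5): δ = 117.31°  ·
  (0,6): δ = 152.52°  ·
  (1,2): δ = 131.66°  ·
  (1,3): δ = 58.56°  ·
  (1,4): δ = 22.42°  ✓
  (1,5): δ = 69.62°  ·
  (1,6): δ = 104.82°  ·
  (2,3): δ = 106.90°  ·
  (2,4): δ = 25.92°  ✓
  (2,5): δ = 21.28°  ✓
  (2,6): δ = 56.48°  ·
  (3,4): δ = 99.02°  ·
  (3,5): δ = 51.83°  ·
  (3,6): δ = 16.62°  ✓
  (4,5): δ = 132.80°  ·
  (4,6): δ = 97.60°  ·
  (5,6): δ = 144.80°  ·
antipodal pairs: 5

count = 5; pairs: (0,3), (1,4), (2,4), (2,5), (3,6)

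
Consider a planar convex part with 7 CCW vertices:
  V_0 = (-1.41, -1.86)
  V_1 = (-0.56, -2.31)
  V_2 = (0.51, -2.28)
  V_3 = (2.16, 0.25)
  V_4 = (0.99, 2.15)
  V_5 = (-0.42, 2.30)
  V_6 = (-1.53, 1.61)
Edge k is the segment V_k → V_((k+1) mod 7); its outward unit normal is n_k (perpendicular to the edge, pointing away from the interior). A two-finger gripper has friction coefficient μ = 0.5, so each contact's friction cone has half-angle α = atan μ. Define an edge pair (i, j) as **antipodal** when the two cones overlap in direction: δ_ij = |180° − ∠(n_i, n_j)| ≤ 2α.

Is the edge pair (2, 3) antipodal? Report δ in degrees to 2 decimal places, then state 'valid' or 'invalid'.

α = atan 0.5 = 26.57°;  2α = 53.13°
edge 2: e_2 = (+1.65, +2.53);  n_2 = (+0.8376, -0.5463)
edge 3: e_3 = (-1.17, +1.90);  n_3 = (+0.8515, +0.5243)
∠(n_2, n_3) = 64.74°
δ = |180° − 64.74°| = 115.26°
115.26° > 2α = 53.13°  →  invalid

δ = 115.26°, invalid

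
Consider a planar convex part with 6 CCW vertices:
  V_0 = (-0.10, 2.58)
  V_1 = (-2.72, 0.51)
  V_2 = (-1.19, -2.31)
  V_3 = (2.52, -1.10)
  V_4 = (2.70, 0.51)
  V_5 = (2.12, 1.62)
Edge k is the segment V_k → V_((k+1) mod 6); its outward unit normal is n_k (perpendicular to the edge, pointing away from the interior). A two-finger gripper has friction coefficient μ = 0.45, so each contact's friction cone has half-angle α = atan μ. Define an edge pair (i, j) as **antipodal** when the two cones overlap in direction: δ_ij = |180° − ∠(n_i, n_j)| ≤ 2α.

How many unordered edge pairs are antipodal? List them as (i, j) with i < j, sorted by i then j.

count = 6; pairs: (0,2), (0,3), (1,3), (1,4), (1,5), (2,5)

α = atan 0.45 = 24.23°;  2α = 48.46°
n_0 = (-0.6199, +0.7847)
n_1 = (-0.8790, -0.4769)
n_2 = (+0.3101, -0.9507)
n_3 = (+0.9938, -0.1111)
n_4 = (+0.8863, +0.4631)
n_5 = (+0.3969, +0.9179)
  (0,1): δ = 99.83°  ·
  (0,2): δ = 20.25°  ✓
  (0,3): δ = 45.31°  ✓
  (0,4): δ = 79.28°  ·
  (0,5): δ = 118.30°  ·
  (1,2): δ = 100.42°  ·
  (1,3): δ = 34.86°  ✓
  (1,4): δ = 0.89°  ✓
  (1,5): δ = 38.13°  ✓
  (2,3): δ = 114.44°  ·
  (2,4): δ = 80.48°  ·
  (2,5): δ = 41.45°  ✓
  (3,4): δ = 146.03°  ·
  (3,5): δ = 107.01°  ·
  (4,5): δ = 140.97°  ·
antipodal pairs: 6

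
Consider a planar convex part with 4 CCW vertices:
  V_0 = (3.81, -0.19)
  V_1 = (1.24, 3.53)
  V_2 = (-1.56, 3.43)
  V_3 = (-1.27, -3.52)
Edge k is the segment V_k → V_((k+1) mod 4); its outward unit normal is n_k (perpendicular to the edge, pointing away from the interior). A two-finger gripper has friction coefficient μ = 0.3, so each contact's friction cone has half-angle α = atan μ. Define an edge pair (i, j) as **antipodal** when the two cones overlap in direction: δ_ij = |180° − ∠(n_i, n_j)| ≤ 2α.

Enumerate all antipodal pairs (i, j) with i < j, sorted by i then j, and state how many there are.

α = atan 0.3 = 16.70°;  2α = 33.40°
n_0 = (+0.8227, +0.5684)
n_1 = (-0.0357, +0.9994)
n_2 = (-0.9991, -0.0417)
n_3 = (+0.5482, -0.8363)
  (0,1): δ = 122.59°  ·
  (0,2): δ = 32.25°  ✓
  (0,3): δ = 88.61°  ·
  (1,2): δ = 89.66°  ·
  (1,3): δ = 31.20°  ✓
  (2,3): δ = 59.14°  ·
antipodal pairs: 2

count = 2; pairs: (0,2), (1,3)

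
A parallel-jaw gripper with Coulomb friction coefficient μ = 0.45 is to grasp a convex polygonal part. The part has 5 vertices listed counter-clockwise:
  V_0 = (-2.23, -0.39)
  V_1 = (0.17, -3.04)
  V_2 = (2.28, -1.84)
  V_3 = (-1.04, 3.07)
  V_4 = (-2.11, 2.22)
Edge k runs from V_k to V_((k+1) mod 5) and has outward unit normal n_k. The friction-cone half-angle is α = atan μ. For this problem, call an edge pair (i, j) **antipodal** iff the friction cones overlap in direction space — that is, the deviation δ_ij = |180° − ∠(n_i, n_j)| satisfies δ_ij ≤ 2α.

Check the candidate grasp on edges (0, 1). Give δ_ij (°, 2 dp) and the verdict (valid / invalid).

δ = 102.54°, invalid

α = atan 0.45 = 24.23°;  2α = 48.46°
edge 0: e_0 = (+2.40, -2.65);  n_0 = (-0.7412, -0.6713)
edge 1: e_1 = (+2.11, +1.20);  n_1 = (+0.4944, -0.8693)
∠(n_0, n_1) = 77.46°
δ = |180° − 77.46°| = 102.54°
102.54° > 2α = 48.46°  →  invalid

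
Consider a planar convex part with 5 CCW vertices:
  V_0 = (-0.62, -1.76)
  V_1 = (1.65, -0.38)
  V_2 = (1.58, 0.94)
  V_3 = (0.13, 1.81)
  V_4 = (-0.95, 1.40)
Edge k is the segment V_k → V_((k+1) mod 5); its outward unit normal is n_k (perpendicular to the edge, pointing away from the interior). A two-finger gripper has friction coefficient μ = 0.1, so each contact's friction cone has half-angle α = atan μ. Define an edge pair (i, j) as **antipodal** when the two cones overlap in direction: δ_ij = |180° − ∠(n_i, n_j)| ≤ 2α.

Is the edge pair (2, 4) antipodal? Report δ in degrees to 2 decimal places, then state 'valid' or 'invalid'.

δ = 53.07°, invalid

α = atan 0.1 = 5.71°;  2α = 11.42°
edge 2: e_2 = (-1.45, +0.87);  n_2 = (+0.5145, +0.8575)
edge 4: e_4 = (+0.33, -3.16);  n_4 = (-0.9946, -0.1039)
∠(n_2, n_4) = 126.93°
δ = |180° − 126.93°| = 53.07°
53.07° > 2α = 11.42°  →  invalid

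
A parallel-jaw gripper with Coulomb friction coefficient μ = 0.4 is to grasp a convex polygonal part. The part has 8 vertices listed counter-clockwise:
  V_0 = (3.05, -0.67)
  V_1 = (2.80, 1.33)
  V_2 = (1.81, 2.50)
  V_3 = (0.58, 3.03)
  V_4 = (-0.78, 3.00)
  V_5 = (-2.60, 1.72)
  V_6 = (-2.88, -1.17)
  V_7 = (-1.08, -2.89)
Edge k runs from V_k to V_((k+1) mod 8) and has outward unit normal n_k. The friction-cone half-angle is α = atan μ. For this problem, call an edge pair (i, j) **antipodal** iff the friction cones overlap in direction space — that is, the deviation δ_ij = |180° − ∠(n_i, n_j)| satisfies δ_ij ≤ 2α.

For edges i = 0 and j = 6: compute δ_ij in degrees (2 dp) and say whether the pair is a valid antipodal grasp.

δ = 39.18°, valid

α = atan 0.4 = 21.80°;  2α = 43.60°
edge 0: e_0 = (-0.25, +2.00);  n_0 = (+0.9923, +0.1240)
edge 6: e_6 = (+1.80, -1.72);  n_6 = (-0.6909, -0.7230)
∠(n_0, n_6) = 140.82°
δ = |180° − 140.82°| = 39.18°
39.18° ≤ 2α = 43.60°  →  valid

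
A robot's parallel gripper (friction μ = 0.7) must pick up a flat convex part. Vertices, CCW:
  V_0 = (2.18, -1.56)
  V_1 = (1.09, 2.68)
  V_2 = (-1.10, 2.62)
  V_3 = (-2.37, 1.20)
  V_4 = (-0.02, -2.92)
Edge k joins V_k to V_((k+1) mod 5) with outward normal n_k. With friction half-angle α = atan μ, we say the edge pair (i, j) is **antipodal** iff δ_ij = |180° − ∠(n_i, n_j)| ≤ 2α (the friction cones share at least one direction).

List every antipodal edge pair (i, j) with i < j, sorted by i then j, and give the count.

α = atan 0.7 = 34.99°;  2α = 69.98°
n_0 = (+0.9685, +0.2490)
n_1 = (-0.0274, +0.9996)
n_2 = (-0.7454, +0.6666)
n_3 = (-0.8686, -0.4955)
n_4 = (+0.5258, -0.8506)
  (0,1): δ = 102.85°  ·
  (0,2): δ = 56.23°  ✓
  (0,3): δ = 15.28°  ✓
  (0,4): δ = 107.31°  ·
  (1,2): δ = 133.38°  ·
  (1,3): δ = 61.87°  ✓
  (1,4): δ = 30.15°  ✓
  (2,3): δ = 108.49°  ·
  (2,4): δ = 16.47°  ✓
  (3,4): δ = 87.98°  ·
antipodal pairs: 5

count = 5; pairs: (0,2), (0,3), (1,3), (1,4), (2,4)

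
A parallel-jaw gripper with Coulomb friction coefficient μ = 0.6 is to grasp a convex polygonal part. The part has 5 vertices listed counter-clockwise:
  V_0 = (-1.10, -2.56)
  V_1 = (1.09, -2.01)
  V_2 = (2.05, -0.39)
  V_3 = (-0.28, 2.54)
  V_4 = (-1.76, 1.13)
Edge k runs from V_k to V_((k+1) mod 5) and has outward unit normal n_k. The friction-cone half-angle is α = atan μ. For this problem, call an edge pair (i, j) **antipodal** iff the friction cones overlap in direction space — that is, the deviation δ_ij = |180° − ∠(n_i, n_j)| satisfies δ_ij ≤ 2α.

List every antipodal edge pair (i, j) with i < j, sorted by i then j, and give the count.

α = atan 0.6 = 30.96°;  2α = 61.93°
n_0 = (+0.2436, -0.9699)
n_1 = (+0.8603, -0.5098)
n_2 = (+0.7827, +0.6224)
n_3 = (-0.6898, +0.7240)
n_4 = (-0.9844, -0.1761)
  (0,1): δ = 134.75°  ·
  (0,2): δ = 65.61°  ·
  (0,3): δ = 29.51°  ✓
  (0,4): δ = 86.04°  ·
  (1,2): δ = 110.86°  ·
  (1,3): δ = 15.74°  ✓
  (1,4): δ = 40.79°  ✓
  (2,3): δ = 84.88°  ·
  (2,4): δ = 28.35°  ✓
  (3,4): δ = 123.47°  ·
antipodal pairs: 4

count = 4; pairs: (0,3), (1,3), (1,4), (2,4)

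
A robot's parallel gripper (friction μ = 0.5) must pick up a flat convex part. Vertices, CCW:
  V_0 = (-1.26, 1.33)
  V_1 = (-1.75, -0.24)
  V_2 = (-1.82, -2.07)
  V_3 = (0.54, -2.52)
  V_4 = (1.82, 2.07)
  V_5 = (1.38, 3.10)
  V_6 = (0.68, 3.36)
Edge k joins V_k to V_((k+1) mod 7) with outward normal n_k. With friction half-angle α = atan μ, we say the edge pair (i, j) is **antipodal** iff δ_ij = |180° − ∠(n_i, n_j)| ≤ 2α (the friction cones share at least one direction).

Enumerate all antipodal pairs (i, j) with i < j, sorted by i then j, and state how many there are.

count = 6; pairs: (0,3), (0,4), (1,3), (1,4), (2,5), (3,6)

α = atan 0.5 = 26.57°;  2α = 53.13°
n_0 = (-0.9546, +0.2979)
n_1 = (-0.9993, +0.0382)
n_2 = (-0.1873, -0.9823)
n_3 = (+0.9632, -0.2686)
n_4 = (+0.9196, +0.3928)
n_5 = (+0.3482, +0.9374)
n_6 = (-0.7230, +0.6909)
  (0,1): δ = 164.86°  ·
  (0,2): δ = 83.46°  ·
  (0,3): δ = 1.75°  ✓
  (0,4): δ = 40.46°  ✓
  (0,5): δ = 86.96°  ·
  (0,6): δ = 153.63°  ·
  (1,2): δ = 98.60°  ·
  (1,3): δ = 13.39°  ✓
  (1,4): δ = 25.32°  ✓
  (1,5): δ = 71.81°  ·
  (1,6): δ = 138.49°  ·
  (2,3): δ = 94.79°  ·
  (2,4): δ = 56.07°  ·
  (2,5): δ = 9.58°  ✓
  (2,6): δ = 57.09°  ·
  (3,4): δ = 141.29°  ·
  (3,5): δ = 94.79°  ·
  (3,6): δ = 28.12°  ✓
  (4,5): δ = 133.51°  ·
  (4,6): δ = 66.83°  ·
  (5,6): δ = 113.32°  ·
antipodal pairs: 6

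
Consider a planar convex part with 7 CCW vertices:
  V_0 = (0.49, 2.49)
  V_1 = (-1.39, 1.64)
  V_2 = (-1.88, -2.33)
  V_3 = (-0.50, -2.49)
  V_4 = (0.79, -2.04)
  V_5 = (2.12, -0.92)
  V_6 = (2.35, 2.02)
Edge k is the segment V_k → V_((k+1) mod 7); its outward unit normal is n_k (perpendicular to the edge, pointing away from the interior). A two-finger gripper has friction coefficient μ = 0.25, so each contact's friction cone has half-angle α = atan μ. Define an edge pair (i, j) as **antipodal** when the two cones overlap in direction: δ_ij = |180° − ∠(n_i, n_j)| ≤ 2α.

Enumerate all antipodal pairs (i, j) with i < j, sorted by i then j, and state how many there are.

count = 4; pairs: (0,3), (0,4), (1,5), (2,6)

α = atan 0.25 = 14.04°;  2α = 28.07°
n_0 = (-0.4120, +0.9112)
n_1 = (-0.9925, +0.1225)
n_2 = (-0.1152, -0.9933)
n_3 = (+0.3294, -0.9442)
n_4 = (+0.6441, -0.7649)
n_5 = (+0.9970, -0.0780)
n_6 = (+0.2450, +0.9695)
  (0,1): δ = 121.37°  ·
  (0,2): δ = 30.94°  ·
  (0,3): δ = 5.10°  ✓
  (0,4): δ = 15.77°  ✓
  (0,5): δ = 61.20°  ·
  (0,6): δ = 141.49°  ·
  (1,2): δ = 89.58°  ·
  (1,3): δ = 63.73°  ·
  (1,4): δ = 42.86°  ·
  (1,5): δ = 2.56°  ✓
  (1,6): δ = 82.86°  ·
  (2,3): δ = 154.16°  ·
  (2,4): δ = 133.29°  ·
  (2,5): δ = 87.86°  ·
  (2,6): δ = 7.57°  ✓
  (3,4): δ = 159.13°  ·
  (3,5): δ = 113.70°  ·
  (3,6): δ = 33.41°  ·
  (4,5): δ = 134.57°  ·
  (4,6): δ = 54.28°  ·
  (5,6): δ = 99.71°  ·
antipodal pairs: 4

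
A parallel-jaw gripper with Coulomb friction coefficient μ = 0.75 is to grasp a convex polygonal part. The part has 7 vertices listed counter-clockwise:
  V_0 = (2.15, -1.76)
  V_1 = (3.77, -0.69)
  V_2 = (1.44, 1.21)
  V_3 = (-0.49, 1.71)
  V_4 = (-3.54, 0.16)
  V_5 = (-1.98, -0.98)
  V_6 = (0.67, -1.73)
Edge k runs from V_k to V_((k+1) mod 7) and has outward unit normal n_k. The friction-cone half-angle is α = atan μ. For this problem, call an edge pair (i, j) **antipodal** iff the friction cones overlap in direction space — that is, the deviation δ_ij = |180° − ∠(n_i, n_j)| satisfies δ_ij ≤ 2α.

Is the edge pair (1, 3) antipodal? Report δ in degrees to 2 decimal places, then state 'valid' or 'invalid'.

α = atan 0.75 = 36.87°;  2α = 73.74°
edge 1: e_1 = (-2.33, +1.90);  n_1 = (+0.6320, +0.7750)
edge 3: e_3 = (-3.05, -1.55);  n_3 = (-0.4530, +0.8915)
∠(n_1, n_3) = 66.14°
δ = |180° − 66.14°| = 113.86°
113.86° > 2α = 73.74°  →  invalid

δ = 113.86°, invalid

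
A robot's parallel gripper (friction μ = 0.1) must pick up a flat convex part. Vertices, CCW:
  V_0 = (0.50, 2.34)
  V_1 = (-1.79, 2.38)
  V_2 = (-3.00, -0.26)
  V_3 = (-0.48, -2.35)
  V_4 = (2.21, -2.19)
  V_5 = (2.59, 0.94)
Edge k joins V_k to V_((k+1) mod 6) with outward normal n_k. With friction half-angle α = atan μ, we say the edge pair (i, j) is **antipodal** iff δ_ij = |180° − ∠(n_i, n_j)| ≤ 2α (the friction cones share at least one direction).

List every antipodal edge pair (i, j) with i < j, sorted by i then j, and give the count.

α = atan 0.1 = 5.71°;  2α = 11.42°
n_0 = (+0.0175, +0.9998)
n_1 = (-0.9091, +0.4167)
n_2 = (-0.6384, -0.7697)
n_3 = (+0.0594, -0.9982)
n_4 = (+0.9927, -0.1205)
n_5 = (+0.5565, +0.8308)
  (0,1): δ = 113.62°  ·
  (0,2): δ = 38.67°  ·
  (0,3): δ = 4.40°  ✓
  (0,4): δ = 84.08°  ·
  (0,5): δ = 147.18°  ·
  (1,2): δ = 105.05°  ·
  (1,3): δ = 61.97°  ·
  (1,4): δ = 17.70°  ·
  (1,5): δ = 80.81°  ·
  (2,3): δ = 136.92°  ·
  (2,4): δ = 57.25°  ·
  (2,5): δ = 5.85°  ✓
  (3,4): δ = 100.33°  ·
  (3,5): δ = 37.22°  ·
  (4,5): δ = 116.89°  ·
antipodal pairs: 2

count = 2; pairs: (0,3), (2,5)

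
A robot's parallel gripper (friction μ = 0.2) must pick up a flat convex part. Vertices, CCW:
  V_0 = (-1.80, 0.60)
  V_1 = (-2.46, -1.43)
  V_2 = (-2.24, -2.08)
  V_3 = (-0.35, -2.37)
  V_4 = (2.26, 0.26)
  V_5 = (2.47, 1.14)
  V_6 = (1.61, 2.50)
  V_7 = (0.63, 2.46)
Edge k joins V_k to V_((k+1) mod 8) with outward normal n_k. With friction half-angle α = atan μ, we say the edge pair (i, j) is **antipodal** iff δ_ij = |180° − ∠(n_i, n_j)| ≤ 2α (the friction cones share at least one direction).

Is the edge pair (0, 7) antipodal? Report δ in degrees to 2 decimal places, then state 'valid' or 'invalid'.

δ = 145.44°, invalid

α = atan 0.2 = 11.31°;  2α = 22.62°
edge 0: e_0 = (-0.66, -2.03);  n_0 = (-0.9510, +0.3092)
edge 7: e_7 = (-2.43, -1.86);  n_7 = (-0.6078, +0.7941)
∠(n_0, n_7) = 34.56°
δ = |180° − 34.56°| = 145.44°
145.44° > 2α = 22.62°  →  invalid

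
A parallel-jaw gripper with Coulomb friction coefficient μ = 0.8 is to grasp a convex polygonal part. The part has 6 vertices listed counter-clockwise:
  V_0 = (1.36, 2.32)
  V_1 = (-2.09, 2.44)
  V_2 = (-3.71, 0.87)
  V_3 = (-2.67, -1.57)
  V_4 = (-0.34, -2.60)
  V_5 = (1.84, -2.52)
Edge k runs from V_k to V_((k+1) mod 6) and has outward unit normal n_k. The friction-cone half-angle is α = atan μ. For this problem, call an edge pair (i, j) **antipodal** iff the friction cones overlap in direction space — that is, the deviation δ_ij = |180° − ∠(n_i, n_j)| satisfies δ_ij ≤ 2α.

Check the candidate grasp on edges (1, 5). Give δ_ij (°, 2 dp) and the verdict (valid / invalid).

α = atan 0.8 = 38.66°;  2α = 77.32°
edge 1: e_1 = (-1.62, -1.57);  n_1 = (-0.6959, +0.7181)
edge 5: e_5 = (-0.48, +4.84);  n_5 = (+0.9951, +0.0987)
∠(n_1, n_5) = 128.44°
δ = |180° − 128.44°| = 51.56°
51.56° ≤ 2α = 77.32°  →  valid

δ = 51.56°, valid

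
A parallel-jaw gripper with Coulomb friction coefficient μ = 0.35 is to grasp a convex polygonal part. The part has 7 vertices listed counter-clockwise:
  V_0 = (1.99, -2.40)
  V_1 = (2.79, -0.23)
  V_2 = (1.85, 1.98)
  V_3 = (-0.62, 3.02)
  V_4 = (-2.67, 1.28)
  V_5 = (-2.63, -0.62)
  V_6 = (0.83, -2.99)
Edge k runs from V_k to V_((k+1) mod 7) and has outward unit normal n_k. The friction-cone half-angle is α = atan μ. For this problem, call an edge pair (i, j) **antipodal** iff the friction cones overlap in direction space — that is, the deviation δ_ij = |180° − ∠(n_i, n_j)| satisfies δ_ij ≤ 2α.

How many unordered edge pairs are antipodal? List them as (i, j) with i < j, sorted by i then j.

α = atan 0.35 = 19.29°;  2α = 38.58°
n_0 = (+0.9383, -0.3459)
n_1 = (+0.9202, +0.3914)
n_2 = (+0.3881, +0.9216)
n_3 = (-0.6471, +0.7624)
n_4 = (-0.9998, -0.0210)
n_5 = (-0.5651, -0.8250)
n_6 = (+0.4534, -0.8913)
  (0,1): δ = 136.72°  ·
  (0,2): δ = 92.60°  ·
  (0,3): δ = 29.44°  ✓
  (0,4): δ = 21.44°  ✓
  (0,5): δ = 75.83°  ·
  (0,6): δ = 137.20°  ·
  (1,2): δ = 135.88°  ·
  (1,3): δ = 72.72°  ·
  (1,4): δ = 21.84°  ✓
  (1,5): δ = 32.55°  ✓
  (1,6): δ = 93.92°  ·
  (2,3): δ = 116.84°  ·
  (2,4): δ = 65.96°  ·
  (2,5): δ = 11.58°  ✓
  (2,6): δ = 49.79°  ·
  (3,4): δ = 129.12°  ·
  (3,5): δ = 74.73°  ·
  (3,6): δ = 13.37°  ✓
  (4,5): δ = 125.62°  ·
  (4,6): δ = 64.25°  ·
  (5,6): δ = 118.63°  ·
antipodal pairs: 6

count = 6; pairs: (0,3), (0,4), (1,4), (1,5), (2,5), (3,6)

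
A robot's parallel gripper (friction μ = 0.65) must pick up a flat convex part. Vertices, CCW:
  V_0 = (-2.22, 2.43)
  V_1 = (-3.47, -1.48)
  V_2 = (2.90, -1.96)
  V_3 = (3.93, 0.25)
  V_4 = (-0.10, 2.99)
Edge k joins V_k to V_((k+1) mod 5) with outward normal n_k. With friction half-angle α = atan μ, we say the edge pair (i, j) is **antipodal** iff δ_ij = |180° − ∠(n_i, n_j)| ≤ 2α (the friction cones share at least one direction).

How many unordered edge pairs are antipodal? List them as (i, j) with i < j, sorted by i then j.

count = 4; pairs: (0,2), (1,3), (1,4), (2,4)

α = atan 0.65 = 33.02°;  2α = 66.05°
n_0 = (-0.9525, +0.3045)
n_1 = (-0.0751, -0.9972)
n_2 = (+0.9064, -0.4224)
n_3 = (+0.5623, +0.8270)
n_4 = (-0.2554, +0.9668)
  (0,1): δ = 76.58°  ·
  (0,2): δ = 7.26°  ✓
  (0,3): δ = 73.52°  ·
  (0,4): δ = 122.53°  ·
  (1,2): δ = 110.68°  ·
  (1,3): δ = 29.90°  ✓
  (1,4): δ = 19.11°  ✓
  (2,3): δ = 99.22°  ·
  (2,4): δ = 50.21°  ✓
  (3,4): δ = 130.99°  ·
antipodal pairs: 4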